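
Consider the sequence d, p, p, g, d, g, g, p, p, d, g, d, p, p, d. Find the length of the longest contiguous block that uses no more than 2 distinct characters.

4

Extend right; when distinct count exceeds 2, shrink from the left:
[d] 1 distinct, len 1
[d, p] 2 distinct, len 2
[d, p, p] 2 distinct, len 3
[p, p, g] 2 distinct, len 3
[g, d] 2 distinct, len 2
[g, d, g] 2 distinct, len 3
[g, d, g, g] 2 distinct, len 4
[g, g, p] 2 distinct, len 3
[g, g, p, p] 2 distinct, len 4
[p, p, d] 2 distinct, len 3
[d, g] 2 distinct, len 2
[d, g, d] 2 distinct, len 3
[d, p] 2 distinct, len 2
[d, p, p] 2 distinct, len 3
[d, p, p, d] 2 distinct, len 4
Longest length with ≤2 distinct: 4.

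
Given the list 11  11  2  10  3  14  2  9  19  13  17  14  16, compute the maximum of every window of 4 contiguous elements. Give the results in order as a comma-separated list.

Sliding a size-4 window across the 13 values:
(11, 11, 2, 10) → max 11
(11, 2, 10, 3) → max 11
(2, 10, 3, 14) → max 14
(10, 3, 14, 2) → max 14
(3, 14, 2, 9) → max 14
(14, 2, 9, 19) → max 19
(2, 9, 19, 13) → max 19
(9, 19, 13, 17) → max 19
(19, 13, 17, 14) → max 19
(13, 17, 14, 16) → max 17

11, 11, 14, 14, 14, 19, 19, 19, 19, 17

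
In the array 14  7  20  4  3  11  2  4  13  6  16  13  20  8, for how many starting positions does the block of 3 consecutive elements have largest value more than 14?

(14, 7, 20) → max 20  > 14 ✓
(7, 20, 4) → max 20  > 14 ✓
(20, 4, 3) → max 20  > 14 ✓
(4, 3, 11) → max 11
(3, 11, 2) → max 11
(11, 2, 4) → max 11
(2, 4, 13) → max 13
(4, 13, 6) → max 13
(13, 6, 16) → max 16  > 14 ✓
(6, 16, 13) → max 16  > 14 ✓
(16, 13, 20) → max 20  > 14 ✓
(13, 20, 8) → max 20  > 14 ✓
7 windows satisfy the condition.

7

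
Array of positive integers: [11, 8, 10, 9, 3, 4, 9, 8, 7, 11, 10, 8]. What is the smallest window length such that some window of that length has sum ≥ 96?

12

add 11: running sum 11 < 96
add 8: running sum 19 < 96
add 10: running sum 29 < 96
add 9: running sum 38 < 96
add 3: running sum 41 < 96
add 4: running sum 45 < 96
add 9: running sum 54 < 96
add 8: running sum 62 < 96
add 7: running sum 69 < 96
add 11: running sum 80 < 96
add 10: running sum 90 < 96
add 8: shortest ending here [11, 8, 10, 9, 3, 4, 9, 8, 7, 11, 10, 8] sum 98, len 12
Shortest qualifying length: 12.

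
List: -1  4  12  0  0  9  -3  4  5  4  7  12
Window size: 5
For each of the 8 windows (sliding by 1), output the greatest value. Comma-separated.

[-1, 4, 12, 0, 0] → max 12
[4, 12, 0, 0, 9] → max 12
[12, 0, 0, 9, -3] → max 12
[0, 0, 9, -3, 4] → max 9
[0, 9, -3, 4, 5] → max 9
[9, -3, 4, 5, 4] → max 9
[-3, 4, 5, 4, 7] → max 7
[4, 5, 4, 7, 12] → max 12

12, 12, 12, 9, 9, 9, 7, 12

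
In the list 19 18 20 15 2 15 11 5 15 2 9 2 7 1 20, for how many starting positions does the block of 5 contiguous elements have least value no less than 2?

(19, 18, 20, 15, 2) → min 2  ≥ 2 ✓
(18, 20, 15, 2, 15) → min 2  ≥ 2 ✓
(20, 15, 2, 15, 11) → min 2  ≥ 2 ✓
(15, 2, 15, 11, 5) → min 2  ≥ 2 ✓
(2, 15, 11, 5, 15) → min 2  ≥ 2 ✓
(15, 11, 5, 15, 2) → min 2  ≥ 2 ✓
(11, 5, 15, 2, 9) → min 2  ≥ 2 ✓
(5, 15, 2, 9, 2) → min 2  ≥ 2 ✓
(15, 2, 9, 2, 7) → min 2  ≥ 2 ✓
(2, 9, 2, 7, 1) → min 1
(9, 2, 7, 1, 20) → min 1
9 windows satisfy the condition.

9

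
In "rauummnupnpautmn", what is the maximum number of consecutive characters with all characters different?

[r] len 1
[r, a] len 2
[r, a, u] len 3
[u] len 1
[u, m] len 2
[m] len 1
[m, n] len 2
[m, n, u] len 3
[m, n, u, p] len 4
[u, p, n] len 3
[n, p] len 2
[n, p, a] len 3
[n, p, a, u] len 4
[n, p, a, u, t] len 5
[n, p, a, u, t, m] len 6
[p, a, u, t, m, n] len 6
Longest all-distinct length: 6.

6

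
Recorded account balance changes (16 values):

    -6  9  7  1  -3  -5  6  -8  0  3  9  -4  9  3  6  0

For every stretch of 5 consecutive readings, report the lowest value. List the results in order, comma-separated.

-6, -5, -5, -8, -8, -8, -8, -8, -4, -4, -4, -4

[-6, 9, 7, 1, -3] → min -6
[9, 7, 1, -3, -5] → min -5
[7, 1, -3, -5, 6] → min -5
[1, -3, -5, 6, -8] → min -8
[-3, -5, 6, -8, 0] → min -8
[-5, 6, -8, 0, 3] → min -8
[6, -8, 0, 3, 9] → min -8
[-8, 0, 3, 9, -4] → min -8
[0, 3, 9, -4, 9] → min -4
[3, 9, -4, 9, 3] → min -4
[9, -4, 9, 3, 6] → min -4
[-4, 9, 3, 6, 0] → min -4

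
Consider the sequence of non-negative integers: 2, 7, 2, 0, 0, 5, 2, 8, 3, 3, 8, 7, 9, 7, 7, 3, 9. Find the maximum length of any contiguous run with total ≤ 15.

Extend to the right; shrink from the left whenever the sum exceeds 15:
[2] sum 2 len 1
[2, 7] sum 9 len 2
[2, 7, 2] sum 11 len 3
[2, 7, 2, 0] sum 11 len 4
[2, 7, 2, 0, 0] sum 11 len 5
[7, 2, 0, 0, 5] sum 14 len 5
[2, 0, 0, 5, 2] sum 9 len 5
[0, 0, 5, 2, 8] sum 15 len 5
[2, 8, 3] sum 13 len 3
[8, 3, 3] sum 14 len 3
[3, 3, 8] sum 14 len 3
[8, 7] sum 15 len 2
[9] sum 9 len 1
[7] sum 7 len 1
[7, 7] sum 14 len 2
[7, 3] sum 10 len 2
[3, 9] sum 12 len 2
Longest length seen: 5.

5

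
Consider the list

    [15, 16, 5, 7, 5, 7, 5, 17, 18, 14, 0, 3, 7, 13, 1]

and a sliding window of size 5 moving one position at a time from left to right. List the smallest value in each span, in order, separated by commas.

[15, 16, 5, 7, 5] → min 5
[16, 5, 7, 5, 7] → min 5
[5, 7, 5, 7, 5] → min 5
[7, 5, 7, 5, 17] → min 5
[5, 7, 5, 17, 18] → min 5
[7, 5, 17, 18, 14] → min 5
[5, 17, 18, 14, 0] → min 0
[17, 18, 14, 0, 3] → min 0
[18, 14, 0, 3, 7] → min 0
[14, 0, 3, 7, 13] → min 0
[0, 3, 7, 13, 1] → min 0

5, 5, 5, 5, 5, 5, 0, 0, 0, 0, 0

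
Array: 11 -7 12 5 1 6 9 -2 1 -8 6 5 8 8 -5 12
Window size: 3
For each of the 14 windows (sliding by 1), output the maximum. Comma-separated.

11 -7 12 → max 12
-7 12 5 → max 12
12 5 1 → max 12
5 1 6 → max 6
1 6 9 → max 9
6 9 -2 → max 9
9 -2 1 → max 9
-2 1 -8 → max 1
1 -8 6 → max 6
-8 6 5 → max 6
6 5 8 → max 8
5 8 8 → max 8
8 8 -5 → max 8
8 -5 12 → max 12

12, 12, 12, 6, 9, 9, 9, 1, 6, 6, 8, 8, 8, 12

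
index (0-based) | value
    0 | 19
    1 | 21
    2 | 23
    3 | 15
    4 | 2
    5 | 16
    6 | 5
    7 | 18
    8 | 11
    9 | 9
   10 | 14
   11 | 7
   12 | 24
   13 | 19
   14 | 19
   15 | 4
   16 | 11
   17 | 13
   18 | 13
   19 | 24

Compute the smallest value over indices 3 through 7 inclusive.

Elements at indices 3..7: 15, 2, 16, 5, 18
min(15, 2, 16, 5, 18) = 2

2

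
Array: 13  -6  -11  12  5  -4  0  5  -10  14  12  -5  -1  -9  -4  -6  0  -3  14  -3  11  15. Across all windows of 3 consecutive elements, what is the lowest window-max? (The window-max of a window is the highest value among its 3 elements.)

-4

[13, -6, -11] → max 13
[-6, -11, 12] → max 12
[-11, 12, 5] → max 12
[12, 5, -4] → max 12
[5, -4, 0] → max 5
[-4, 0, 5] → max 5
[0, 5, -10] → max 5
[5, -10, 14] → max 14
[-10, 14, 12] → max 14
[14, 12, -5] → max 14
[12, -5, -1] → max 12
[-5, -1, -9] → max -1
[-1, -9, -4] → max -1
[-9, -4, -6] → max -4
[-4, -6, 0] → max 0
[-6, 0, -3] → max 0
[0, -3, 14] → max 14
[-3, 14, -3] → max 14
[14, -3, 11] → max 14
[-3, 11, 15] → max 15
Lowest of these is -4.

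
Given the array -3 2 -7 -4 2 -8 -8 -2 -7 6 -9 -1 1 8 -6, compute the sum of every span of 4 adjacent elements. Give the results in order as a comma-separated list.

-3 2 -7 -4 → sum -12
2 -7 -4 2 → sum -7
-7 -4 2 -8 → sum -17
-4 2 -8 -8 → sum -18
2 -8 -8 -2 → sum -16
-8 -8 -2 -7 → sum -25
-8 -2 -7 6 → sum -11
-2 -7 6 -9 → sum -12
-7 6 -9 -1 → sum -11
6 -9 -1 1 → sum -3
-9 -1 1 8 → sum -1
-1 1 8 -6 → sum 2

-12, -7, -17, -18, -16, -25, -11, -12, -11, -3, -1, 2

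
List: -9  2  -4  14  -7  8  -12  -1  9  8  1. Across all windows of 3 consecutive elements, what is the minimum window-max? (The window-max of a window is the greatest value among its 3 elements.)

Each size-3 window and its max:
(-9, 2, -4) → max 2
(2, -4, 14) → max 14
(-4, 14, -7) → max 14
(14, -7, 8) → max 14
(-7, 8, -12) → max 8
(8, -12, -1) → max 8
(-12, -1, 9) → max 9
(-1, 9, 8) → max 9
(9, 8, 1) → max 9
Minimum of these is 2.

2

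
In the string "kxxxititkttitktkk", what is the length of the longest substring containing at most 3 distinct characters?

13

add k: window [k] (1 distinct), len 1
add x: window [k, x] (2 distinct), len 2
add x: window [k, x, x] (2 distinct), len 3
add x: window [k, x, x, x] (2 distinct), len 4
add i: window [k, x, x, x, i] (3 distinct), len 5
add t: window [x, x, x, i, t] (3 distinct), len 5
add i: window [x, x, x, i, t, i] (3 distinct), len 6
add t: window [x, x, x, i, t, i, t] (3 distinct), len 7
add k: window [i, t, i, t, k] (3 distinct), len 5
add t: window [i, t, i, t, k, t] (3 distinct), len 6
add t: window [i, t, i, t, k, t, t] (3 distinct), len 7
add i: window [i, t, i, t, k, t, t, i] (3 distinct), len 8
add t: window [i, t, i, t, k, t, t, i, t] (3 distinct), len 9
add k: window [i, t, i, t, k, t, t, i, t, k] (3 distinct), len 10
add t: window [i, t, i, t, k, t, t, i, t, k, t] (3 distinct), len 11
add k: window [i, t, i, t, k, t, t, i, t, k, t, k] (3 distinct), len 12
add k: window [i, t, i, t, k, t, t, i, t, k, t, k, k] (3 distinct), len 13
Longest length with ≤3 distinct: 13.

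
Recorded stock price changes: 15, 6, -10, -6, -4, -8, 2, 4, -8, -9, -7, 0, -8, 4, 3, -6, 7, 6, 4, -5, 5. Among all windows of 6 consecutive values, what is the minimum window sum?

-28

[15, 6, -10, -6, -4, -8] → sum -7
[6, -10, -6, -4, -8, 2] → sum -20
[-10, -6, -4, -8, 2, 4] → sum -22
[-6, -4, -8, 2, 4, -8] → sum -20
[-4, -8, 2, 4, -8, -9] → sum -23
[-8, 2, 4, -8, -9, -7] → sum -26
[2, 4, -8, -9, -7, 0] → sum -18
[4, -8, -9, -7, 0, -8] → sum -28
[-8, -9, -7, 0, -8, 4] → sum -28
[-9, -7, 0, -8, 4, 3] → sum -17
[-7, 0, -8, 4, 3, -6] → sum -14
[0, -8, 4, 3, -6, 7] → sum 0
[-8, 4, 3, -6, 7, 6] → sum 6
[4, 3, -6, 7, 6, 4] → sum 18
[3, -6, 7, 6, 4, -5] → sum 9
[-6, 7, 6, 4, -5, 5] → sum 11
Minimum of these is -28.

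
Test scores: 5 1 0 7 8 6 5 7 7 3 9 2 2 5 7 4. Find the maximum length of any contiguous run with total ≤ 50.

→ 5: sum 5, len 1
→ 1: sum 6, len 2
→ 0: sum 6, len 3
→ 7: sum 13, len 4
→ 8: sum 21, len 5
→ 6: sum 27, len 6
→ 5: sum 32, len 7
→ 7: sum 39, len 8
→ 7: sum 46, len 9
→ 3: sum 49, len 10
→ 9 (dropped 5, 1, 0, 7): sum 45, len 7
→ 2: sum 47, len 8
→ 2: sum 49, len 9
→ 5 (dropped 8): sum 46, len 9
→ 7 (dropped 6): sum 47, len 9
→ 4 (dropped 5): sum 46, len 9
Longest length seen: 10.

10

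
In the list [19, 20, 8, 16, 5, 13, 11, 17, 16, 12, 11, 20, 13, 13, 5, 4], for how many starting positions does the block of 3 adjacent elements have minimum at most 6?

5

19 20 8 → min 8
20 8 16 → min 8
8 16 5 → min 5  ≤ 6 ✓
16 5 13 → min 5  ≤ 6 ✓
5 13 11 → min 5  ≤ 6 ✓
13 11 17 → min 11
11 17 16 → min 11
17 16 12 → min 12
16 12 11 → min 11
12 11 20 → min 11
11 20 13 → min 11
20 13 13 → min 13
13 13 5 → min 5  ≤ 6 ✓
13 5 4 → min 4  ≤ 6 ✓
5 windows satisfy the condition.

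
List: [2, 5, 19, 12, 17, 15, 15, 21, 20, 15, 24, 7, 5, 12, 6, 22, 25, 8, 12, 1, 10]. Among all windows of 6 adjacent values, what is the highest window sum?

[2, 5, 19, 12, 17, 15] → sum 70
[5, 19, 12, 17, 15, 15] → sum 83
[19, 12, 17, 15, 15, 21] → sum 99
[12, 17, 15, 15, 21, 20] → sum 100
[17, 15, 15, 21, 20, 15] → sum 103
[15, 15, 21, 20, 15, 24] → sum 110
[15, 21, 20, 15, 24, 7] → sum 102
[21, 20, 15, 24, 7, 5] → sum 92
[20, 15, 24, 7, 5, 12] → sum 83
[15, 24, 7, 5, 12, 6] → sum 69
[24, 7, 5, 12, 6, 22] → sum 76
[7, 5, 12, 6, 22, 25] → sum 77
[5, 12, 6, 22, 25, 8] → sum 78
[12, 6, 22, 25, 8, 12] → sum 85
[6, 22, 25, 8, 12, 1] → sum 74
[22, 25, 8, 12, 1, 10] → sum 78
Highest of these is 110.

110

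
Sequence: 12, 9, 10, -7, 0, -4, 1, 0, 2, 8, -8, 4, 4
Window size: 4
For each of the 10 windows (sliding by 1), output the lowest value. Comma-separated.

[12, 9, 10, -7] → min -7
[9, 10, -7, 0] → min -7
[10, -7, 0, -4] → min -7
[-7, 0, -4, 1] → min -7
[0, -4, 1, 0] → min -4
[-4, 1, 0, 2] → min -4
[1, 0, 2, 8] → min 0
[0, 2, 8, -8] → min -8
[2, 8, -8, 4] → min -8
[8, -8, 4, 4] → min -8

-7, -7, -7, -7, -4, -4, 0, -8, -8, -8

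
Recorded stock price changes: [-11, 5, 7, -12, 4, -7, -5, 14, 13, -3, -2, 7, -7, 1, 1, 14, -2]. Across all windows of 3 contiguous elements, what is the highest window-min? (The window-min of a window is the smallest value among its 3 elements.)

Each size-3 window and its min:
(-11, 5, 7) → min -11
(5, 7, -12) → min -12
(7, -12, 4) → min -12
(-12, 4, -7) → min -12
(4, -7, -5) → min -7
(-7, -5, 14) → min -7
(-5, 14, 13) → min -5
(14, 13, -3) → min -3
(13, -3, -2) → min -3
(-3, -2, 7) → min -3
(-2, 7, -7) → min -7
(7, -7, 1) → min -7
(-7, 1, 1) → min -7
(1, 1, 14) → min 1
(1, 14, -2) → min -2
Highest of these is 1.

1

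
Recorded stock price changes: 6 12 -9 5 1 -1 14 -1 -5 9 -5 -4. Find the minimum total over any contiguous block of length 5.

-6

[6, 12, -9, 5, 1] → sum 15
[12, -9, 5, 1, -1] → sum 8
[-9, 5, 1, -1, 14] → sum 10
[5, 1, -1, 14, -1] → sum 18
[1, -1, 14, -1, -5] → sum 8
[-1, 14, -1, -5, 9] → sum 16
[14, -1, -5, 9, -5] → sum 12
[-1, -5, 9, -5, -4] → sum -6
Minimum of these is -6.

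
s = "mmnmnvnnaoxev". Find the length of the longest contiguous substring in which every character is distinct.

6

[m] len 1
[m] len 1
[m, n] len 2
[n, m] len 2
[m, n] len 2
[m, n, v] len 3
[v, n] len 2
[n] len 1
[n, a] len 2
[n, a, o] len 3
[n, a, o, x] len 4
[n, a, o, x, e] len 5
[n, a, o, x, e, v] len 6
Longest all-distinct length: 6.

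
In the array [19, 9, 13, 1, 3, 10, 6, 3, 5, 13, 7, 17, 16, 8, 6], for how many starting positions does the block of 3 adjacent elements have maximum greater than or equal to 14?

5

[19, 9, 13] → max 19  ≥ 14 ✓
[9, 13, 1] → max 13
[13, 1, 3] → max 13
[1, 3, 10] → max 10
[3, 10, 6] → max 10
[10, 6, 3] → max 10
[6, 3, 5] → max 6
[3, 5, 13] → max 13
[5, 13, 7] → max 13
[13, 7, 17] → max 17  ≥ 14 ✓
[7, 17, 16] → max 17  ≥ 14 ✓
[17, 16, 8] → max 17  ≥ 14 ✓
[16, 8, 6] → max 16  ≥ 14 ✓
5 windows satisfy the condition.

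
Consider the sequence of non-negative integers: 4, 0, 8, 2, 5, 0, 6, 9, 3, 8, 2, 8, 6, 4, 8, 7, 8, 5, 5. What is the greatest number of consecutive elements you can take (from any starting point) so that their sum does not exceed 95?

Extend to the right; shrink from the left whenever the sum exceeds 95:
[4] sum 4 len 1
[4, 0] sum 4 len 2
[4, 0, 8] sum 12 len 3
[4, 0, 8, 2] sum 14 len 4
[4, 0, 8, 2, 5] sum 19 len 5
[4, 0, 8, 2, 5, 0] sum 19 len 6
[4, 0, 8, 2, 5, 0, 6] sum 25 len 7
[4, 0, 8, 2, 5, 0, 6, 9] sum 34 len 8
[4, 0, 8, 2, 5, 0, 6, 9, 3] sum 37 len 9
[4, 0, 8, 2, 5, 0, 6, 9, 3, 8] sum 45 len 10
[4, 0, 8, 2, 5, 0, 6, 9, 3, 8, 2] sum 47 len 11
[4, 0, 8, 2, 5, 0, 6, 9, 3, 8, 2, 8] sum 55 len 12
[4, 0, 8, 2, 5, 0, 6, 9, 3, 8, 2, 8, 6] sum 61 len 13
[4, 0, 8, 2, 5, 0, 6, 9, 3, 8, 2, 8, 6, 4] sum 65 len 14
[4, 0, 8, 2, 5, 0, 6, 9, 3, 8, 2, 8, 6, 4, 8] sum 73 len 15
[4, 0, 8, 2, 5, 0, 6, 9, 3, 8, 2, 8, 6, 4, 8, 7] sum 80 len 16
[4, 0, 8, 2, 5, 0, 6, 9, 3, 8, 2, 8, 6, 4, 8, 7, 8] sum 88 len 17
[4, 0, 8, 2, 5, 0, 6, 9, 3, 8, 2, 8, 6, 4, 8, 7, 8, 5] sum 93 len 18
[0, 8, 2, 5, 0, 6, 9, 3, 8, 2, 8, 6, 4, 8, 7, 8, 5, 5] sum 94 len 18
Longest length seen: 18.

18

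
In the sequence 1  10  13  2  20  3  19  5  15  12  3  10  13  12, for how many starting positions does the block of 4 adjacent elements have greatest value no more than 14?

1 10 13 2 → max 13  ≤ 14 ✓
10 13 2 20 → max 20
13 2 20 3 → max 20
2 20 3 19 → max 20
20 3 19 5 → max 20
3 19 5 15 → max 19
19 5 15 12 → max 19
5 15 12 3 → max 15
15 12 3 10 → max 15
12 3 10 13 → max 13  ≤ 14 ✓
3 10 13 12 → max 13  ≤ 14 ✓
3 windows satisfy the condition.

3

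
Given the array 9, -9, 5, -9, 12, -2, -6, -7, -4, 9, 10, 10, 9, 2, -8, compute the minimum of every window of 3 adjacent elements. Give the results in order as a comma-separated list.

-9, -9, -9, -9, -6, -7, -7, -7, -4, 9, 9, 2, -8

9 -9 5 → min -9
-9 5 -9 → min -9
5 -9 12 → min -9
-9 12 -2 → min -9
12 -2 -6 → min -6
-2 -6 -7 → min -7
-6 -7 -4 → min -7
-7 -4 9 → min -7
-4 9 10 → min -4
9 10 10 → min 9
10 10 9 → min 9
10 9 2 → min 2
9 2 -8 → min -8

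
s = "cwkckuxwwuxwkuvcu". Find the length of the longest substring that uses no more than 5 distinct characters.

14

[c] 1 distinct, len 1
[c, w] 2 distinct, len 2
[c, w, k] 3 distinct, len 3
[c, w, k, c] 3 distinct, len 4
[c, w, k, c, k] 3 distinct, len 5
[c, w, k, c, k, u] 4 distinct, len 6
[c, w, k, c, k, u, x] 5 distinct, len 7
[c, w, k, c, k, u, x, w] 5 distinct, len 8
[c, w, k, c, k, u, x, w, w] 5 distinct, len 9
[c, w, k, c, k, u, x, w, w, u] 5 distinct, len 10
[c, w, k, c, k, u, x, w, w, u, x] 5 distinct, len 11
[c, w, k, c, k, u, x, w, w, u, x, w] 5 distinct, len 12
[c, w, k, c, k, u, x, w, w, u, x, w, k] 5 distinct, len 13
[c, w, k, c, k, u, x, w, w, u, x, w, k, u] 5 distinct, len 14
[k, u, x, w, w, u, x, w, k, u, v] 5 distinct, len 11
[w, k, u, v, c] 5 distinct, len 5
[w, k, u, v, c, u] 5 distinct, len 6
Longest length with ≤5 distinct: 14.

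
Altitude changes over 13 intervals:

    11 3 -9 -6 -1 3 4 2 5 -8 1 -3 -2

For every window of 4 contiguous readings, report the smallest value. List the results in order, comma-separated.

-9, -9, -9, -6, -1, 2, -8, -8, -8, -8

Sliding a size-4 window across the 13 values:
11 3 -9 -6 → min -9
3 -9 -6 -1 → min -9
-9 -6 -1 3 → min -9
-6 -1 3 4 → min -6
-1 3 4 2 → min -1
3 4 2 5 → min 2
4 2 5 -8 → min -8
2 5 -8 1 → min -8
5 -8 1 -3 → min -8
-8 1 -3 -2 → min -8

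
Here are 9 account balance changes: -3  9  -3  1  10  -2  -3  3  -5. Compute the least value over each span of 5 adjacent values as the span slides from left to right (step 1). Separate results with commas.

-3, -3, -3, -3, -5

[-3, 9, -3, 1, 10] → min -3
[9, -3, 1, 10, -2] → min -3
[-3, 1, 10, -2, -3] → min -3
[1, 10, -2, -3, 3] → min -3
[10, -2, -3, 3, -5] → min -5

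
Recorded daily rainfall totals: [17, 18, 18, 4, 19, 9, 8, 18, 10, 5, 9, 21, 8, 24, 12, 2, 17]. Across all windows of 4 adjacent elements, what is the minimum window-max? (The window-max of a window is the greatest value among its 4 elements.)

18

(17, 18, 18, 4) → max 18
(18, 18, 4, 19) → max 19
(18, 4, 19, 9) → max 19
(4, 19, 9, 8) → max 19
(19, 9, 8, 18) → max 19
(9, 8, 18, 10) → max 18
(8, 18, 10, 5) → max 18
(18, 10, 5, 9) → max 18
(10, 5, 9, 21) → max 21
(5, 9, 21, 8) → max 21
(9, 21, 8, 24) → max 24
(21, 8, 24, 12) → max 24
(8, 24, 12, 2) → max 24
(24, 12, 2, 17) → max 24
Minimum of these is 18.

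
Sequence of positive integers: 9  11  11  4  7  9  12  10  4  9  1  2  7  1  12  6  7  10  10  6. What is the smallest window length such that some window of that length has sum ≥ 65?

add 9: running sum 9 < 65
add 11: running sum 20 < 65
add 11: running sum 31 < 65
add 4: running sum 35 < 65
add 7: running sum 42 < 65
add 9: running sum 51 < 65
add 12: running sum 63 < 65
end 7: [9, 11, 11, 4, 7, 9, 12, 10] sum 73, len 8
end 8: [11, 11, 4, 7, 9, 12, 10, 4] sum 68, len 8
end 9: [11, 4, 7, 9, 12, 10, 4, 9] sum 66, len 8
end 10: [11, 4, 7, 9, 12, 10, 4, 9, 1] sum 67, len 9
end 11: [11, 4, 7, 9, 12, 10, 4, 9, 1, 2] sum 69, len 10
end 12: [4, 7, 9, 12, 10, 4, 9, 1, 2, 7] sum 65, len 10
end 13: [4, 7, 9, 12, 10, 4, 9, 1, 2, 7, 1] sum 66, len 11
end 14: [9, 12, 10, 4, 9, 1, 2, 7, 1, 12] sum 67, len 10
end 15: [9, 12, 10, 4, 9, 1, 2, 7, 1, 12, 6] sum 73, len 11
end 16: [12, 10, 4, 9, 1, 2, 7, 1, 12, 6, 7] sum 71, len 11
end 17: [10, 4, 9, 1, 2, 7, 1, 12, 6, 7, 10] sum 69, len 11
end 18: [9, 1, 2, 7, 1, 12, 6, 7, 10, 10] sum 65, len 10
end 19: [9, 1, 2, 7, 1, 12, 6, 7, 10, 10, 6] sum 71, len 11
Shortest qualifying length: 8.

8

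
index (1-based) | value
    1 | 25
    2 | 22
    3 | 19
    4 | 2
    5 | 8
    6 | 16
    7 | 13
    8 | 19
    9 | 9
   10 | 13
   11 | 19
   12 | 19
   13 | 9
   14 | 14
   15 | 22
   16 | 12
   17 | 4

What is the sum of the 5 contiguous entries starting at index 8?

Elements at indices 8..12: 19, 9, 13, 19, 19
sum(19, 9, 13, 19, 19) = 79

79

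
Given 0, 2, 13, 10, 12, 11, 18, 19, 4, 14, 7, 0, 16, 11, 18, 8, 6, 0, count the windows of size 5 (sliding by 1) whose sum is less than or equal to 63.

10

(0, 2, 13, 10, 12) → sum 37  ≤ 63 ✓
(2, 13, 10, 12, 11) → sum 48  ≤ 63 ✓
(13, 10, 12, 11, 18) → sum 64
(10, 12, 11, 18, 19) → sum 70
(12, 11, 18, 19, 4) → sum 64
(11, 18, 19, 4, 14) → sum 66
(18, 19, 4, 14, 7) → sum 62  ≤ 63 ✓
(19, 4, 14, 7, 0) → sum 44  ≤ 63 ✓
(4, 14, 7, 0, 16) → sum 41  ≤ 63 ✓
(14, 7, 0, 16, 11) → sum 48  ≤ 63 ✓
(7, 0, 16, 11, 18) → sum 52  ≤ 63 ✓
(0, 16, 11, 18, 8) → sum 53  ≤ 63 ✓
(16, 11, 18, 8, 6) → sum 59  ≤ 63 ✓
(11, 18, 8, 6, 0) → sum 43  ≤ 63 ✓
10 windows satisfy the condition.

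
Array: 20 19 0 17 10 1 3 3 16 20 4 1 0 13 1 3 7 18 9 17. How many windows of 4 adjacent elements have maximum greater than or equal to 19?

6

20 19 0 17 → max 20  ≥ 19 ✓
19 0 17 10 → max 19  ≥ 19 ✓
0 17 10 1 → max 17
17 10 1 3 → max 17
10 1 3 3 → max 10
1 3 3 16 → max 16
3 3 16 20 → max 20  ≥ 19 ✓
3 16 20 4 → max 20  ≥ 19 ✓
16 20 4 1 → max 20  ≥ 19 ✓
20 4 1 0 → max 20  ≥ 19 ✓
4 1 0 13 → max 13
1 0 13 1 → max 13
0 13 1 3 → max 13
13 1 3 7 → max 13
1 3 7 18 → max 18
3 7 18 9 → max 18
7 18 9 17 → max 18
6 windows satisfy the condition.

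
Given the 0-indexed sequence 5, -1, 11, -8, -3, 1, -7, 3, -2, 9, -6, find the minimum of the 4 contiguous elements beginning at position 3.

-8

Elements at indices 3..6: -8, -3, 1, -7
min(-8, -3, 1, -7) = -8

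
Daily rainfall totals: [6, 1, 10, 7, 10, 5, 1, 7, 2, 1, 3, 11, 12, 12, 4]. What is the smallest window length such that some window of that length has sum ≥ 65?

add 6: running sum 6 < 65
add 1: running sum 7 < 65
add 10: running sum 17 < 65
add 7: running sum 24 < 65
add 10: running sum 34 < 65
add 5: running sum 39 < 65
add 1: running sum 40 < 65
add 7: running sum 47 < 65
add 2: running sum 49 < 65
add 1: running sum 50 < 65
add 3: running sum 53 < 65
add 11: running sum 64 < 65
end 12: [10, 7, 10, 5, 1, 7, 2, 1, 3, 11, 12] sum 69, len 11
end 13: [7, 10, 5, 1, 7, 2, 1, 3, 11, 12, 12] sum 71, len 11
end 14: [10, 5, 1, 7, 2, 1, 3, 11, 12, 12, 4] sum 68, len 11
Shortest qualifying length: 11.

11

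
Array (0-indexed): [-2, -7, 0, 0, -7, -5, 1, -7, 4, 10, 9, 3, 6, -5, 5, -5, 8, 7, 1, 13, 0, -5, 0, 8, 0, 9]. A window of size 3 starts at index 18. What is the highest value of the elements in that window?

Elements at indices 18..20: 1, 13, 0
max(1, 13, 0) = 13

13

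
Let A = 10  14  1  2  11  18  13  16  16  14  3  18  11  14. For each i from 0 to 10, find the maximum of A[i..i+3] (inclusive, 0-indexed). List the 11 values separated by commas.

(10, 14, 1, 2) → max 14
(14, 1, 2, 11) → max 14
(1, 2, 11, 18) → max 18
(2, 11, 18, 13) → max 18
(11, 18, 13, 16) → max 18
(18, 13, 16, 16) → max 18
(13, 16, 16, 14) → max 16
(16, 16, 14, 3) → max 16
(16, 14, 3, 18) → max 18
(14, 3, 18, 11) → max 18
(3, 18, 11, 14) → max 18

14, 14, 18, 18, 18, 18, 16, 16, 18, 18, 18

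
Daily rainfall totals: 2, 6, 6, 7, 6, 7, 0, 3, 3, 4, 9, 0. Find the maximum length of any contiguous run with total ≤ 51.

[2] sum 2 len 1
[2, 6] sum 8 len 2
[2, 6, 6] sum 14 len 3
[2, 6, 6, 7] sum 21 len 4
[2, 6, 6, 7, 6] sum 27 len 5
[2, 6, 6, 7, 6, 7] sum 34 len 6
[2, 6, 6, 7, 6, 7, 0] sum 34 len 7
[2, 6, 6, 7, 6, 7, 0, 3] sum 37 len 8
[2, 6, 6, 7, 6, 7, 0, 3, 3] sum 40 len 9
[2, 6, 6, 7, 6, 7, 0, 3, 3, 4] sum 44 len 10
[6, 6, 7, 6, 7, 0, 3, 3, 4, 9] sum 51 len 10
[6, 6, 7, 6, 7, 0, 3, 3, 4, 9, 0] sum 51 len 11
Longest length seen: 11.

11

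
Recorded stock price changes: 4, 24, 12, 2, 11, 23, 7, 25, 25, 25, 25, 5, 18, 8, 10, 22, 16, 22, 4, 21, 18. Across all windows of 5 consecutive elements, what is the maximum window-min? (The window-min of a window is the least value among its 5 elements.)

Each size-5 window and its min:
4 24 12 2 11 → min 2
24 12 2 11 23 → min 2
12 2 11 23 7 → min 2
2 11 23 7 25 → min 2
11 23 7 25 25 → min 7
23 7 25 25 25 → min 7
7 25 25 25 25 → min 7
25 25 25 25 5 → min 5
25 25 25 5 18 → min 5
25 25 5 18 8 → min 5
25 5 18 8 10 → min 5
5 18 8 10 22 → min 5
18 8 10 22 16 → min 8
8 10 22 16 22 → min 8
10 22 16 22 4 → min 4
22 16 22 4 21 → min 4
16 22 4 21 18 → min 4
Maximum of these is 8.

8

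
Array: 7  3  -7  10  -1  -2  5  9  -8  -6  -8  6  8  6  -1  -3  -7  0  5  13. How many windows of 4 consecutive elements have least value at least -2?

3

(7, 3, -7, 10) → min -7
(3, -7, 10, -1) → min -7
(-7, 10, -1, -2) → min -7
(10, -1, -2, 5) → min -2  ≥ -2 ✓
(-1, -2, 5, 9) → min -2  ≥ -2 ✓
(-2, 5, 9, -8) → min -8
(5, 9, -8, -6) → min -8
(9, -8, -6, -8) → min -8
(-8, -6, -8, 6) → min -8
(-6, -8, 6, 8) → min -8
(-8, 6, 8, 6) → min -8
(6, 8, 6, -1) → min -1  ≥ -2 ✓
(8, 6, -1, -3) → min -3
(6, -1, -3, -7) → min -7
(-1, -3, -7, 0) → min -7
(-3, -7, 0, 5) → min -7
(-7, 0, 5, 13) → min -7
3 windows satisfy the condition.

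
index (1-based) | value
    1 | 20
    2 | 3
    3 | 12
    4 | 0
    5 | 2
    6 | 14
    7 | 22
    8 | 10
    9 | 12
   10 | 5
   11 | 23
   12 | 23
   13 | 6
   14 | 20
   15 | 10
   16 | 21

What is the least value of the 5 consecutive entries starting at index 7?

5

Elements at indices 7..11: 22, 10, 12, 5, 23
min(22, 10, 12, 5, 23) = 5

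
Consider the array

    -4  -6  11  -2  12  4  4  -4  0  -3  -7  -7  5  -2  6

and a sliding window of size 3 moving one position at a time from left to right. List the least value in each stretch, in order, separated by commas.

-6, -6, -2, -2, 4, -4, -4, -4, -7, -7, -7, -7, -2

-4 -6 11 → min -6
-6 11 -2 → min -6
11 -2 12 → min -2
-2 12 4 → min -2
12 4 4 → min 4
4 4 -4 → min -4
4 -4 0 → min -4
-4 0 -3 → min -4
0 -3 -7 → min -7
-3 -7 -7 → min -7
-7 -7 5 → min -7
-7 5 -2 → min -7
5 -2 6 → min -2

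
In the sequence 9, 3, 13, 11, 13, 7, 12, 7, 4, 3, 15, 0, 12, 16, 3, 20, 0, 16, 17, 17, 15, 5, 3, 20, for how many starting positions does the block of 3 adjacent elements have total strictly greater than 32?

(9, 3, 13) → sum 25
(3, 13, 11) → sum 27
(13, 11, 13) → sum 37  > 32 ✓
(11, 13, 7) → sum 31
(13, 7, 12) → sum 32
(7, 12, 7) → sum 26
(12, 7, 4) → sum 23
(7, 4, 3) → sum 14
(4, 3, 15) → sum 22
(3, 15, 0) → sum 18
(15, 0, 12) → sum 27
(0, 12, 16) → sum 28
(12, 16, 3) → sum 31
(16, 3, 20) → sum 39  > 32 ✓
(3, 20, 0) → sum 23
(20, 0, 16) → sum 36  > 32 ✓
(0, 16, 17) → sum 33  > 32 ✓
(16, 17, 17) → sum 50  > 32 ✓
(17, 17, 15) → sum 49  > 32 ✓
(17, 15, 5) → sum 37  > 32 ✓
(15, 5, 3) → sum 23
(5, 3, 20) → sum 28
7 windows satisfy the condition.

7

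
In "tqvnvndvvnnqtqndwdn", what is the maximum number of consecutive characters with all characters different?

add t: [t] len 1
add q: [t, q] len 2
add v: [t, q, v] len 3
add n: [t, q, v, n] len 4
add v (repeat v, move left end past it): [n, v] len 2
add n (repeat n, move left end past it): [v, n] len 2
add d: [v, n, d] len 3
add v (repeat v, move left end past it): [n, d, v] len 3
add v (repeat v, move left end past it): [v] len 1
add n: [v, n] len 2
add n (repeat n, move left end past it): [n] len 1
add q: [n, q] len 2
add t: [n, q, t] len 3
add q (repeat q, move left end past it): [t, q] len 2
add n: [t, q, n] len 3
add d: [t, q, n, d] len 4
add w: [t, q, n, d, w] len 5
add d (repeat d, move left end past it): [w, d] len 2
add n: [w, d, n] len 3
Longest all-distinct length: 5.

5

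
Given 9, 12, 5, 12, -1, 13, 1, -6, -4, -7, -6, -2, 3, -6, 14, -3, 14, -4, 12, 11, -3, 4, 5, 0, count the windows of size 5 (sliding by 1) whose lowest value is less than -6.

(9, 12, 5, 12, -1) → min -1
(12, 5, 12, -1, 13) → min -1
(5, 12, -1, 13, 1) → min -1
(12, -1, 13, 1, -6) → min -6
(-1, 13, 1, -6, -4) → min -6
(13, 1, -6, -4, -7) → min -7  < -6 ✓
(1, -6, -4, -7, -6) → min -7  < -6 ✓
(-6, -4, -7, -6, -2) → min -7  < -6 ✓
(-4, -7, -6, -2, 3) → min -7  < -6 ✓
(-7, -6, -2, 3, -6) → min -7  < -6 ✓
(-6, -2, 3, -6, 14) → min -6
(-2, 3, -6, 14, -3) → min -6
(3, -6, 14, -3, 14) → min -6
(-6, 14, -3, 14, -4) → min -6
(14, -3, 14, -4, 12) → min -4
(-3, 14, -4, 12, 11) → min -4
(14, -4, 12, 11, -3) → min -4
(-4, 12, 11, -3, 4) → min -4
(12, 11, -3, 4, 5) → min -3
(11, -3, 4, 5, 0) → min -3
5 windows satisfy the condition.

5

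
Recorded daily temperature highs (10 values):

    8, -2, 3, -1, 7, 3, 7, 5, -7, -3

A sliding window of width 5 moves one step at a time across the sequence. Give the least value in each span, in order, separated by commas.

8 -2 3 -1 7 → min -2
-2 3 -1 7 3 → min -2
3 -1 7 3 7 → min -1
-1 7 3 7 5 → min -1
7 3 7 5 -7 → min -7
3 7 5 -7 -3 → min -7

-2, -2, -1, -1, -7, -7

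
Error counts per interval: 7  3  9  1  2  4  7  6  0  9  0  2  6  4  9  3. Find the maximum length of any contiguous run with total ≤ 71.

15

Extend to the right; shrink from the left whenever the sum exceeds 71:
[7] sum 7 len 1
[7, 3] sum 10 len 2
[7, 3, 9] sum 19 len 3
[7, 3, 9, 1] sum 20 len 4
[7, 3, 9, 1, 2] sum 22 len 5
[7, 3, 9, 1, 2, 4] sum 26 len 6
[7, 3, 9, 1, 2, 4, 7] sum 33 len 7
[7, 3, 9, 1, 2, 4, 7, 6] sum 39 len 8
[7, 3, 9, 1, 2, 4, 7, 6, 0] sum 39 len 9
[7, 3, 9, 1, 2, 4, 7, 6, 0, 9] sum 48 len 10
[7, 3, 9, 1, 2, 4, 7, 6, 0, 9, 0] sum 48 len 11
[7, 3, 9, 1, 2, 4, 7, 6, 0, 9, 0, 2] sum 50 len 12
[7, 3, 9, 1, 2, 4, 7, 6, 0, 9, 0, 2, 6] sum 56 len 13
[7, 3, 9, 1, 2, 4, 7, 6, 0, 9, 0, 2, 6, 4] sum 60 len 14
[7, 3, 9, 1, 2, 4, 7, 6, 0, 9, 0, 2, 6, 4, 9] sum 69 len 15
[3, 9, 1, 2, 4, 7, 6, 0, 9, 0, 2, 6, 4, 9, 3] sum 65 len 15
Longest length seen: 15.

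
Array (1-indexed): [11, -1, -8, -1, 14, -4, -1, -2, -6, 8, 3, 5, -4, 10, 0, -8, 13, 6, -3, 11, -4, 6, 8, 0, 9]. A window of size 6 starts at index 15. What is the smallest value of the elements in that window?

-8

Elements at indices 15..20: 0, -8, 13, 6, -3, 11
min(0, -8, 13, 6, -3, 11) = -8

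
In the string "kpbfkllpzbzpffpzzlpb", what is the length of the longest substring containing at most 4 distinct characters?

10

[k] 1 distinct, len 1
[k, p] 2 distinct, len 2
[k, p, b] 3 distinct, len 3
[k, p, b, f] 4 distinct, len 4
[k, p, b, f, k] 4 distinct, len 5
[b, f, k, l] 4 distinct, len 4
[b, f, k, l, l] 4 distinct, len 5
[f, k, l, l, p] 4 distinct, len 5
[k, l, l, p, z] 4 distinct, len 5
[l, l, p, z, b] 4 distinct, len 5
[l, l, p, z, b, z] 4 distinct, len 6
[l, l, p, z, b, z, p] 4 distinct, len 7
[p, z, b, z, p, f] 4 distinct, len 6
[p, z, b, z, p, f, f] 4 distinct, len 7
[p, z, b, z, p, f, f, p] 4 distinct, len 8
[p, z, b, z, p, f, f, p, z] 4 distinct, len 9
[p, z, b, z, p, f, f, p, z, z] 4 distinct, len 10
[z, p, f, f, p, z, z, l] 4 distinct, len 8
[z, p, f, f, p, z, z, l, p] 4 distinct, len 9
[p, z, z, l, p, b] 4 distinct, len 6
Longest length with ≤4 distinct: 10.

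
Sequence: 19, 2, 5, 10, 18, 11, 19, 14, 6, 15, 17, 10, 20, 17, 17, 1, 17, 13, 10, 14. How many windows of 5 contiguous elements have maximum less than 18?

19 2 5 10 18 → max 19
2 5 10 18 11 → max 18
5 10 18 11 19 → max 19
10 18 11 19 14 → max 19
18 11 19 14 6 → max 19
11 19 14 6 15 → max 19
19 14 6 15 17 → max 19
14 6 15 17 10 → max 17  < 18 ✓
6 15 17 10 20 → max 20
15 17 10 20 17 → max 20
17 10 20 17 17 → max 20
10 20 17 17 1 → max 20
20 17 17 1 17 → max 20
17 17 1 17 13 → max 17  < 18 ✓
17 1 17 13 10 → max 17  < 18 ✓
1 17 13 10 14 → max 17  < 18 ✓
4 windows satisfy the condition.

4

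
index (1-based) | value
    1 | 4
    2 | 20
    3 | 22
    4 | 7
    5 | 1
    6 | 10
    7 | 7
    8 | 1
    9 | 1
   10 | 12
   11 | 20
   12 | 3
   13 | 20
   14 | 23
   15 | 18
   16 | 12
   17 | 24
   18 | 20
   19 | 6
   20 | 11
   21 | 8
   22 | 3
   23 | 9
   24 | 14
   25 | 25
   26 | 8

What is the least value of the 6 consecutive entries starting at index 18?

Elements at indices 18..23: 20, 6, 11, 8, 3, 9
min(20, 6, 11, 8, 3, 9) = 3

3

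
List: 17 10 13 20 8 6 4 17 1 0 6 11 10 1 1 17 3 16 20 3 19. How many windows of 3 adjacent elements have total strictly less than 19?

(17, 10, 13) → sum 40
(10, 13, 20) → sum 43
(13, 20, 8) → sum 41
(20, 8, 6) → sum 34
(8, 6, 4) → sum 18  < 19 ✓
(6, 4, 17) → sum 27
(4, 17, 1) → sum 22
(17, 1, 0) → sum 18  < 19 ✓
(1, 0, 6) → sum 7  < 19 ✓
(0, 6, 11) → sum 17  < 19 ✓
(6, 11, 10) → sum 27
(11, 10, 1) → sum 22
(10, 1, 1) → sum 12  < 19 ✓
(1, 1, 17) → sum 19
(1, 17, 3) → sum 21
(17, 3, 16) → sum 36
(3, 16, 20) → sum 39
(16, 20, 3) → sum 39
(20, 3, 19) → sum 42
5 windows satisfy the condition.

5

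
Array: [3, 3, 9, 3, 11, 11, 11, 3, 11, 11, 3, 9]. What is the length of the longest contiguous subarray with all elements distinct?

3

[3] len 1
[3] len 1
[3, 9] len 2
[9, 3] len 2
[9, 3, 11] len 3
[11] len 1
[11] len 1
[11, 3] len 2
[3, 11] len 2
[11] len 1
[11, 3] len 2
[11, 3, 9] len 3
Longest all-distinct length: 3.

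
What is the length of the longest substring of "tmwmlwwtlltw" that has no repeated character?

3

add t: [t] len 1
add m: [t, m] len 2
add w: [t, m, w] len 3
add m (repeat m, move left end past it): [w, m] len 2
add l: [w, m, l] len 3
add w (repeat w, move left end past it): [m, l, w] len 3
add w (repeat w, move left end past it): [w] len 1
add t: [w, t] len 2
add l: [w, t, l] len 3
add l (repeat l, move left end past it): [l] len 1
add t: [l, t] len 2
add w: [l, t, w] len 3
Longest all-distinct length: 3.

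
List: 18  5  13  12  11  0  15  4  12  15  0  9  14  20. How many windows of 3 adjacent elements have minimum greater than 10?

(18, 5, 13) → min 5
(5, 13, 12) → min 5
(13, 12, 11) → min 11  > 10 ✓
(12, 11, 0) → min 0
(11, 0, 15) → min 0
(0, 15, 4) → min 0
(15, 4, 12) → min 4
(4, 12, 15) → min 4
(12, 15, 0) → min 0
(15, 0, 9) → min 0
(0, 9, 14) → min 0
(9, 14, 20) → min 9
1 window satisfy the condition.

1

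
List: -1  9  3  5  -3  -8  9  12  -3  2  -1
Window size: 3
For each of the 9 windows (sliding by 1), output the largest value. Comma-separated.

9, 9, 5, 5, 9, 12, 12, 12, 2

[-1, 9, 3] → max 9
[9, 3, 5] → max 9
[3, 5, -3] → max 5
[5, -3, -8] → max 5
[-3, -8, 9] → max 9
[-8, 9, 12] → max 12
[9, 12, -3] → max 12
[12, -3, 2] → max 12
[-3, 2, -1] → max 2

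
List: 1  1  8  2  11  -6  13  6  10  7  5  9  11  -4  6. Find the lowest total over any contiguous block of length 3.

1 1 8 → sum 10
1 8 2 → sum 11
8 2 11 → sum 21
2 11 -6 → sum 7
11 -6 13 → sum 18
-6 13 6 → sum 13
13 6 10 → sum 29
6 10 7 → sum 23
10 7 5 → sum 22
7 5 9 → sum 21
5 9 11 → sum 25
9 11 -4 → sum 16
11 -4 6 → sum 13
Lowest of these is 7.

7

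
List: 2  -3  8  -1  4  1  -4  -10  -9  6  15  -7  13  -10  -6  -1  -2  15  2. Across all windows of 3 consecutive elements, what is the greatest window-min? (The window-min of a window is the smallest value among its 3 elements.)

(2, -3, 8) → min -3
(-3, 8, -1) → min -3
(8, -1, 4) → min -1
(-1, 4, 1) → min -1
(4, 1, -4) → min -4
(1, -4, -10) → min -10
(-4, -10, -9) → min -10
(-10, -9, 6) → min -10
(-9, 6, 15) → min -9
(6, 15, -7) → min -7
(15, -7, 13) → min -7
(-7, 13, -10) → min -10
(13, -10, -6) → min -10
(-10, -6, -1) → min -10
(-6, -1, -2) → min -6
(-1, -2, 15) → min -2
(-2, 15, 2) → min -2
Greatest of these is -1.

-1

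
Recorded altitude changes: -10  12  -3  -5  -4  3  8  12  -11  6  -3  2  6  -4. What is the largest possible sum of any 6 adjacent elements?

15

Each size-6 window and its sum:
(-10, 12, -3, -5, -4, 3) → sum -7
(12, -3, -5, -4, 3, 8) → sum 11
(-3, -5, -4, 3, 8, 12) → sum 11
(-5, -4, 3, 8, 12, -11) → sum 3
(-4, 3, 8, 12, -11, 6) → sum 14
(3, 8, 12, -11, 6, -3) → sum 15
(8, 12, -11, 6, -3, 2) → sum 14
(12, -11, 6, -3, 2, 6) → sum 12
(-11, 6, -3, 2, 6, -4) → sum -4
Largest of these is 15.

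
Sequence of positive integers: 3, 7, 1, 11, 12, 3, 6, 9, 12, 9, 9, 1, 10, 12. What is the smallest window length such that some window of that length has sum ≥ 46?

add 3: running sum 3 < 46
add 7: running sum 10 < 46
add 1: running sum 11 < 46
add 11: running sum 22 < 46
add 12: running sum 34 < 46
add 3: running sum 37 < 46
add 6: running sum 43 < 46
end 7: [7, 1, 11, 12, 3, 6, 9] sum 49, len 7
end 8: [11, 12, 3, 6, 9, 12] sum 53, len 6
end 9: [12, 3, 6, 9, 12, 9] sum 51, len 6
end 10: [3, 6, 9, 12, 9, 9] sum 48, len 6
end 11: [6, 9, 12, 9, 9, 1] sum 46, len 6
end 12: [9, 12, 9, 9, 1, 10] sum 50, len 6
end 13: [12, 9, 9, 1, 10, 12] sum 53, len 6
Shortest qualifying length: 6.

6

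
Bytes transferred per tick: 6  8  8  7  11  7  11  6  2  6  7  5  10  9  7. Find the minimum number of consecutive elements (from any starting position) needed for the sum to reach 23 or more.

3

add 6: running sum 6 < 23
add 8: running sum 14 < 23
add 8: running sum 22 < 23
end 3: [8, 8, 7] sum 23, len 3
end 4: [8, 7, 11] sum 26, len 3
end 5: [7, 11, 7] sum 25, len 3
end 6: [11, 7, 11] sum 29, len 3
end 7: [7, 11, 6] sum 24, len 3
end 8: [7, 11, 6, 2] sum 26, len 4
end 9: [11, 6, 2, 6] sum 25, len 4
end 10: [11, 6, 2, 6, 7] sum 32, len 5
end 11: [6, 2, 6, 7, 5] sum 26, len 5
end 12: [6, 7, 5, 10] sum 28, len 4
end 13: [5, 10, 9] sum 24, len 3
end 14: [10, 9, 7] sum 26, len 3
Shortest qualifying length: 3.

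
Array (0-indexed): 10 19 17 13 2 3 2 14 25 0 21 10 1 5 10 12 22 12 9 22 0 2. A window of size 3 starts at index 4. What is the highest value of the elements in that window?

Elements at indices 4..6: 2, 3, 2
max(2, 3, 2) = 3

3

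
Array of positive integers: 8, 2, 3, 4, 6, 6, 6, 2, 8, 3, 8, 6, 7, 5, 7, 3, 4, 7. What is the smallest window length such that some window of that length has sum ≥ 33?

Extend right; whenever the sum reaches 33, record the length and shrink from the left:
add 8: running sum 8 < 33
add 2: running sum 10 < 33
add 3: running sum 13 < 33
add 4: running sum 17 < 33
add 6: running sum 23 < 33
add 6: running sum 29 < 33
add 6: shortest ending here [8, 2, 3, 4, 6, 6, 6] sum 35, len 7
add 2: shortest ending here [8, 2, 3, 4, 6, 6, 6, 2] sum 37, len 8
add 8: shortest ending here [3, 4, 6, 6, 6, 2, 8] sum 35, len 7
add 3: shortest ending here [4, 6, 6, 6, 2, 8, 3] sum 35, len 7
add 8: shortest ending here [6, 6, 2, 8, 3, 8] sum 33, len 6
add 6: shortest ending here [6, 2, 8, 3, 8, 6] sum 33, len 6
add 7: shortest ending here [2, 8, 3, 8, 6, 7] sum 34, len 6
add 5: shortest ending here [8, 3, 8, 6, 7, 5] sum 37, len 6
add 7: shortest ending here [8, 6, 7, 5, 7] sum 33, len 5
add 3: shortest ending here [8, 6, 7, 5, 7, 3] sum 36, len 6
add 4: shortest ending here [8, 6, 7, 5, 7, 3, 4] sum 40, len 7
add 7: shortest ending here [7, 5, 7, 3, 4, 7] sum 33, len 6
Shortest qualifying length: 5.

5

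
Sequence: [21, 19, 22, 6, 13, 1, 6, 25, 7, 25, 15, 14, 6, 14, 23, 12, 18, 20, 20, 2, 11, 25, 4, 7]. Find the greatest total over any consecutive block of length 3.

62

Each size-3 window and its sum:
[21, 19, 22] → sum 62
[19, 22, 6] → sum 47
[22, 6, 13] → sum 41
[6, 13, 1] → sum 20
[13, 1, 6] → sum 20
[1, 6, 25] → sum 32
[6, 25, 7] → sum 38
[25, 7, 25] → sum 57
[7, 25, 15] → sum 47
[25, 15, 14] → sum 54
[15, 14, 6] → sum 35
[14, 6, 14] → sum 34
[6, 14, 23] → sum 43
[14, 23, 12] → sum 49
[23, 12, 18] → sum 53
[12, 18, 20] → sum 50
[18, 20, 20] → sum 58
[20, 20, 2] → sum 42
[20, 2, 11] → sum 33
[2, 11, 25] → sum 38
[11, 25, 4] → sum 40
[25, 4, 7] → sum 36
Greatest of these is 62.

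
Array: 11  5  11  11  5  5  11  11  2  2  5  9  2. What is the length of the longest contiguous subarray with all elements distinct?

3

add 11: [11] len 1
add 5: [11, 5] len 2
add 11 (repeat 11, move left end past it): [5, 11] len 2
add 11 (repeat 11, move left end past it): [11] len 1
add 5: [11, 5] len 2
add 5 (repeat 5, move left end past it): [5] len 1
add 11: [5, 11] len 2
add 11 (repeat 11, move left end past it): [11] len 1
add 2: [11, 2] len 2
add 2 (repeat 2, move left end past it): [2] len 1
add 5: [2, 5] len 2
add 9: [2, 5, 9] len 3
add 2 (repeat 2, move left end past it): [5, 9, 2] len 3
Longest all-distinct length: 3.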